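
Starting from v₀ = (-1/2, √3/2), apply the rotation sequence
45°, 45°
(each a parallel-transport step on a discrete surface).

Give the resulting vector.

Total rotation: 45° + 45° = 90°. Final vector: (-0.8660, -0.5000)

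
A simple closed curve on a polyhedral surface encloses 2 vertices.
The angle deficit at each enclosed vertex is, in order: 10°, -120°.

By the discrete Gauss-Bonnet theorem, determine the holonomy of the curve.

Holonomy = total enclosed curvature = 10° + (-120°) = -110°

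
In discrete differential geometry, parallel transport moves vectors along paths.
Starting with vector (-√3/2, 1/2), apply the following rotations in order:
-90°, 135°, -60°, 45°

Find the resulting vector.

Total rotation: (-90°) + 135° + (-60°) + 45° = 30°. Final vector: (-1, 0)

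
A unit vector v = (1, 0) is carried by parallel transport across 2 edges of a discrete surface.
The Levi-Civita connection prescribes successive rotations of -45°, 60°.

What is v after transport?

Total rotation: (-45°) + 60° = 15°. Final vector: (0.9659, 0.2588)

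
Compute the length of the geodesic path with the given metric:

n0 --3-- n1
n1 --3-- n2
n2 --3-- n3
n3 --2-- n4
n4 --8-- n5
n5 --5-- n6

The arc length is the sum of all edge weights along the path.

Arc length = 3 + 3 + 3 + 2 + 8 + 5 = 24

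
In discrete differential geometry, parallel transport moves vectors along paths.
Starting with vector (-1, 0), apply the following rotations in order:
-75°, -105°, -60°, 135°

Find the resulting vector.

Total rotation: (-75°) + (-105°) + (-60°) + 135° = -105°. Final vector: (0.2588, 0.9659)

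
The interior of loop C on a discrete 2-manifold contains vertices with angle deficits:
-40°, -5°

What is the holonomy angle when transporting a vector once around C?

Holonomy = total enclosed curvature = (-40°) + (-5°) = -45°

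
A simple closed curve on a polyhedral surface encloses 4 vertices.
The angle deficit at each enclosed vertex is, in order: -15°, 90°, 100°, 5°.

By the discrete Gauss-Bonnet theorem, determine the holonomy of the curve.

Holonomy = total enclosed curvature = (-15°) + 90° + 100° + 5° = 180°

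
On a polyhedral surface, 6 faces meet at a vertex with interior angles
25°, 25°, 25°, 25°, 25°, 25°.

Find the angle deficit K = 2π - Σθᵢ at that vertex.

Sum of angles = 150°. K = 360° - 150° = 210° = 7π/6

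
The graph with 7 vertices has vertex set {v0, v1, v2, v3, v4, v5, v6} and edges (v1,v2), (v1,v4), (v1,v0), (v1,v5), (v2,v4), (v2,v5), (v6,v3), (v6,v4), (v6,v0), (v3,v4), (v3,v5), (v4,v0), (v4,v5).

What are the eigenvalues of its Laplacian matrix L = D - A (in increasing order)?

Degrees: deg(v0) = 3, deg(v1) = 4, deg(v2) = 3, deg(v3) = 3, deg(v4) = 6, deg(v5) = 4, deg(v6) = 3.
L = D − A with rows/columns ordered (v0, v1, v2, v3, v4, v5, v6):
  [ 3, -1,  0,  0, -1,  0, -1]
  [-1,  4, -1,  0, -1, -1,  0]
  [ 0, -1,  3,  0, -1, -1,  0]
  [ 0,  0,  0,  3, -1, -1, -1]
  [-1, -1, -1, -1,  6, -1, -1]
  [ 0, -1, -1, -1, -1,  4,  0]
  [-1,  0,  0, -1, -1,  0,  3]
Characteristic polynomial: det(λI − L) = λ(λ − 2)(λ² − 8λ + 14)(λ − 4)(λ − 5)(λ − 7).
Roots: λ = 0; (λ − 2) = 0 ⇒ λ = 2; (λ² − 8λ + 14) = 0 ⇒ λ = 4 ± √2 ≈ 2.5858, 5.4142; (λ − 4) = 0 ⇒ λ = 4; (λ − 5) = 0 ⇒ λ = 5; (λ − 7) = 0 ⇒ λ = 7.
(Check: the roots sum (with multiplicity) to 26, matching trace L = Σdeg = 2·13 = 26.)
Laplacian eigenvalues (increasing order): [0.0, 2.0, 2.5858, 4.0, 5.0, 5.4142, 7.0]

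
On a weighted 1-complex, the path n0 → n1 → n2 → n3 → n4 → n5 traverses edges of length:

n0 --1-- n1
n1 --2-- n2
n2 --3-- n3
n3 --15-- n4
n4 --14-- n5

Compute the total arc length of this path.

Arc length = 1 + 2 + 3 + 15 + 14 = 35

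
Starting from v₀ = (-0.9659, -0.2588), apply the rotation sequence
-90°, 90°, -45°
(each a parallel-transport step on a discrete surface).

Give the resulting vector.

Total rotation: (-90°) + 90° + (-45°) = -45°. Final vector: (-0.8660, 0.5000)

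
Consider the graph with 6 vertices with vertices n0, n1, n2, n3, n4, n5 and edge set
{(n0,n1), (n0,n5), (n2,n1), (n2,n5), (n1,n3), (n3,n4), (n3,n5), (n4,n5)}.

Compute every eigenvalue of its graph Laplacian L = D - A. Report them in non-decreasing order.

Degrees: deg(n0) = 2, deg(n1) = 3, deg(n2) = 2, deg(n3) = 3, deg(n4) = 2, deg(n5) = 4.
L = D − A with rows/columns ordered (n0, n1, n2, n3, n4, n5):
  [ 2, -1,  0,  0,  0, -1]
  [-1,  3, -1, -1,  0,  0]
  [ 0, -1,  2,  0,  0, -1]
  [ 0, -1,  0,  3, -1, -1]
  [ 0,  0,  0, -1,  2, -1]
  [-1,  0, -1, -1, -1,  4]
Characteristic polynomial: det(λI − L) = λ(λ² − 7λ + 8)(λ − 2)(λ − 3)(λ − 4).
Roots: λ = 0; (λ² − 7λ + 8) = 0 ⇒ λ = (7 ± √17)/2 ≈ 1.4384, 5.5616; (λ − 2) = 0 ⇒ λ = 2; (λ − 3) = 0 ⇒ λ = 3; (λ − 4) = 0 ⇒ λ = 4.
(Check: the roots sum (with multiplicity) to 16, matching trace L = Σdeg = 2·8 = 16.)
Laplacian eigenvalues (increasing order): [0.0, 1.4384, 2.0, 3.0, 4.0, 5.5616]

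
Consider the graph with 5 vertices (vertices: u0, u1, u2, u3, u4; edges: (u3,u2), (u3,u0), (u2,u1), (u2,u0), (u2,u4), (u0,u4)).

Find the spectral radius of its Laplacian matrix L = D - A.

Degrees: deg(u0) = 3, deg(u1) = 1, deg(u2) = 4, deg(u3) = 2, deg(u4) = 2.
L = D − A with rows/columns ordered (u0, u1, u2, u3, u4):
  [ 3,  0, -1, -1, -1]
  [ 0,  1, -1,  0,  0]
  [-1, -1,  4, -1, -1]
  [-1,  0, -1,  2,  0]
  [-1,  0, -1,  0,  2]
Characteristic polynomial: det(λI − L) = λ(λ − 1)(λ − 2)(λ − 4)(λ − 5).
Roots: λ = 0; (λ − 1) = 0 ⇒ λ = 1; (λ − 2) = 0 ⇒ λ = 2; (λ − 4) = 0 ⇒ λ = 4; (λ − 5) = 0 ⇒ λ = 5.
(Check: the roots sum (with multiplicity) to 12, matching trace L = Σdeg = 2·6 = 12.)
Laplacian eigenvalues: [0.0, 1.0, 2.0, 4.0, 5.0]. Largest eigenvalue (spectral radius) = 5.0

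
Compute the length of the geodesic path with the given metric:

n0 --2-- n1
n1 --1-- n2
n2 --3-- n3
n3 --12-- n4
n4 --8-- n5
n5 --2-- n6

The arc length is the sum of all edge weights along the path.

Arc length = 2 + 1 + 3 + 12 + 8 + 2 = 28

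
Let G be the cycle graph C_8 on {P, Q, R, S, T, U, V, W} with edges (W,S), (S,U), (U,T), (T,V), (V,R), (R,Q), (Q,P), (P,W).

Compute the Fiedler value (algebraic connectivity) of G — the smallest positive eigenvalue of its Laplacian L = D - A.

The cycle graph C_n has Laplacian eigenvalues λ_k = 2 − 2cos(2πk/n), k = 0, 1, …, n−1. Here n = 8:
k=0: 2 − 2cos(0) = 0.0; k=1: 2 − 2cos(π/4) = 0.5858; k=2: 2 − 2cos(π/2) = 2.0; k=3: 2 − 2cos(3π/4) = 3.4142; k=4: 2 − 2cos(π) = 4.0; k=5: 2 − 2cos(5π/4) = 3.4142; k=6: 2 − 2cos(3π/2) = 2.0; k=7: 2 − 2cos(7π/4) = 0.5858.
Laplacian eigenvalues: [0.0, 0.5858, 0.5858, 2.0, 2.0, 3.4142, 3.4142, 4.0]. Algebraic connectivity (smallest non-zero eigenvalue) = 0.5858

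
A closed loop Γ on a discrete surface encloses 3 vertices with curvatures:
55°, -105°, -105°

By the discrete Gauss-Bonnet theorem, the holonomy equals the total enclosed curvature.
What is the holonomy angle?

Holonomy = total enclosed curvature = 55° + (-105°) + (-105°) = -155°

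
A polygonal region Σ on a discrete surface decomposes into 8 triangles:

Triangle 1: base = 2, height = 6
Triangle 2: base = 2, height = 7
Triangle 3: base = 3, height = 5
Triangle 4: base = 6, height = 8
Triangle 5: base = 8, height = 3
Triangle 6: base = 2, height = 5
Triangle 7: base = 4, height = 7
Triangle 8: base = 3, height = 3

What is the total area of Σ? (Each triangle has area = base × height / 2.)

(1/2)×2×6 + (1/2)×2×7 + (1/2)×3×5 + (1/2)×6×8 + (1/2)×8×3 + (1/2)×2×5 + (1/2)×4×7 + (1/2)×3×3 = 80.0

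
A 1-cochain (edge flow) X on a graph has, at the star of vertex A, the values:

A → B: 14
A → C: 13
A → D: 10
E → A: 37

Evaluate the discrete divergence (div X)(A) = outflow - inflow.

Divergence = sum of outgoing flows = 14 + 13 + 10 + (-37) = 0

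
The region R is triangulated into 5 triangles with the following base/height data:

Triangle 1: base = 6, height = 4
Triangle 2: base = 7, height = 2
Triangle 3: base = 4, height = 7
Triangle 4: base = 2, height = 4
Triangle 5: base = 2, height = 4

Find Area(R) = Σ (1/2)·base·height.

(1/2)×6×4 + (1/2)×7×2 + (1/2)×4×7 + (1/2)×2×4 + (1/2)×2×4 = 41.0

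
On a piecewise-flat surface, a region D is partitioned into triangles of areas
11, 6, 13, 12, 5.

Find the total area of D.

11 + 6 + 13 + 12 + 5 = 47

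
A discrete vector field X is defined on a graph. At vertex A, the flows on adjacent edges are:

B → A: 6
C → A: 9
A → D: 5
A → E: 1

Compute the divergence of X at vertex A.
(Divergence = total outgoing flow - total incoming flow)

Divergence = sum of outgoing flows = (-6) + (-9) + 5 + 1 = -9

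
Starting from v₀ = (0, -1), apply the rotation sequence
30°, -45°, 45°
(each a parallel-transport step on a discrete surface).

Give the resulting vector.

Total rotation: 30° + (-45°) + 45° = 30°. Final vector: (0.5000, -0.8660)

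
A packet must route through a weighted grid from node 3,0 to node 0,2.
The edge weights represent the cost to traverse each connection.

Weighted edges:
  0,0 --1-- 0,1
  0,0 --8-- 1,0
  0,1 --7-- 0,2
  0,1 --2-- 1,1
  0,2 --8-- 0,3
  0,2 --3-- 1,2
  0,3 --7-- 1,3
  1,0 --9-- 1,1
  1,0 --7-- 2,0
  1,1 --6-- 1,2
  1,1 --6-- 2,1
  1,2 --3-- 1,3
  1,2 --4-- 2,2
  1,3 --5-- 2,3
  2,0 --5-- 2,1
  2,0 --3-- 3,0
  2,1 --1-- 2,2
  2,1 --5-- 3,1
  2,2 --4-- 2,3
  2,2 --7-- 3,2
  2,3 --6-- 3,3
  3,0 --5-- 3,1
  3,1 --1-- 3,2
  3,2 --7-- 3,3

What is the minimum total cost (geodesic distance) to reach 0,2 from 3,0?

Shortest path: 3,0 → 2,0 → 2,1 → 2,2 → 1,2 → 0,2, total weight = 16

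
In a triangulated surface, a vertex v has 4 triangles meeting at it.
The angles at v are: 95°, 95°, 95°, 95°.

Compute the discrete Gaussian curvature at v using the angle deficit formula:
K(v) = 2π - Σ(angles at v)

Sum of angles = 380°. K = 360° - 380° = -20°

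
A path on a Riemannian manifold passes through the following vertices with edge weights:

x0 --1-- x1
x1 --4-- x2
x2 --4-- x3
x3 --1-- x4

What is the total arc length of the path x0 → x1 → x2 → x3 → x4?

Arc length = 1 + 4 + 4 + 1 = 10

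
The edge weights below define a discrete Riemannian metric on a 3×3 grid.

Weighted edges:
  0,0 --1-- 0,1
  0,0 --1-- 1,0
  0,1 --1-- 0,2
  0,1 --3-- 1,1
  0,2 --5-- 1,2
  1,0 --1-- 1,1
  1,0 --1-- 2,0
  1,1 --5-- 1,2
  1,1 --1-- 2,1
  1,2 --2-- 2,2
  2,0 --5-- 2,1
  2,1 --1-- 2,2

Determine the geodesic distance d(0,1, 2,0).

Shortest path: 0,1 → 0,0 → 1,0 → 2,0, total weight = 3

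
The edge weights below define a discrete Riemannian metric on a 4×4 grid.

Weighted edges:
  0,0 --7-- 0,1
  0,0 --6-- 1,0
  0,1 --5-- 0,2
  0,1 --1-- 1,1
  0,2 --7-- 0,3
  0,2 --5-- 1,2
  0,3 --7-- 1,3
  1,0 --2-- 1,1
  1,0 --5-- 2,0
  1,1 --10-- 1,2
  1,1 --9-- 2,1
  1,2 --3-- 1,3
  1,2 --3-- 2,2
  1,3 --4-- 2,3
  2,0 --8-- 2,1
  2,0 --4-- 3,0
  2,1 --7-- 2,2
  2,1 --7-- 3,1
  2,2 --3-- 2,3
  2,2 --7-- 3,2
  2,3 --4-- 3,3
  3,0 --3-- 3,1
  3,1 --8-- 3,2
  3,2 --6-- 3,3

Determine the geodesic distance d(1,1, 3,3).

Shortest path: 1,1 → 1,2 → 2,2 → 2,3 → 3,3, total weight = 20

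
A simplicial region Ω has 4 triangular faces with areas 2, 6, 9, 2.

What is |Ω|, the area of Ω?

2 + 6 + 9 + 2 = 19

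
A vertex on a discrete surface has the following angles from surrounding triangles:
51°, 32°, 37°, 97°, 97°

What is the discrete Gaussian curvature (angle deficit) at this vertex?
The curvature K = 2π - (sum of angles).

Sum of angles = 314°. K = 360° - 314° = 46° = 23π/90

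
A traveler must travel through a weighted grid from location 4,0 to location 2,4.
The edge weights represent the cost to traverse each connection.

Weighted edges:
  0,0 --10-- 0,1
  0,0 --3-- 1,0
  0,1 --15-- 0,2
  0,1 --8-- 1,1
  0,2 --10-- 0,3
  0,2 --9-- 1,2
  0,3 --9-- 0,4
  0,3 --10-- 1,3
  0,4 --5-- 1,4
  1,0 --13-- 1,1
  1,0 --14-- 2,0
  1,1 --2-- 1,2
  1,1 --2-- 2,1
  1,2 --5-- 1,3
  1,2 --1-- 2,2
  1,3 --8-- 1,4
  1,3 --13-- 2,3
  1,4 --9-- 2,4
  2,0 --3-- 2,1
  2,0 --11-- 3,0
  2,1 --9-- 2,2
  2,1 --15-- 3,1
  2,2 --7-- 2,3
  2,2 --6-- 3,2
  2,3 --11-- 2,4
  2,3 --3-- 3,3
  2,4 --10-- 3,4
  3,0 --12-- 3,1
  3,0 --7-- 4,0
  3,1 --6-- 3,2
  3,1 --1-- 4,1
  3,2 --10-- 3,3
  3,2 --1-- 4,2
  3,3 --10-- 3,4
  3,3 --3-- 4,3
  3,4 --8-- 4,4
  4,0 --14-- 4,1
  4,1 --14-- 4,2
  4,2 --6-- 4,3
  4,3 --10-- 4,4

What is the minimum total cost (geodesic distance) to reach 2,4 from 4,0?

Shortest path: 4,0 → 3,0 → 2,0 → 2,1 → 1,1 → 1,2 → 2,2 → 2,3 → 2,4, total weight = 44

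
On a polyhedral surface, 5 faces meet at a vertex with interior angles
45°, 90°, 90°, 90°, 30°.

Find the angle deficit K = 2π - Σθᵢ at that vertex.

Sum of angles = 345°. K = 360° - 345° = 15°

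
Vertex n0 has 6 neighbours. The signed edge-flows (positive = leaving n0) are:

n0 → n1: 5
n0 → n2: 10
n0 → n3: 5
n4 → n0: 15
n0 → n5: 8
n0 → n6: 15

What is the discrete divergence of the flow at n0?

Divergence = sum of outgoing flows = 5 + 10 + 5 + (-15) + 8 + 15 = 28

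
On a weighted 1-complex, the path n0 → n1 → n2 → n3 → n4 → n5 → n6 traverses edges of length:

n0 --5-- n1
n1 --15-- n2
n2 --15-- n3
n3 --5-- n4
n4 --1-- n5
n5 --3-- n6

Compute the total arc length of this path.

Arc length = 5 + 15 + 15 + 5 + 1 + 3 = 44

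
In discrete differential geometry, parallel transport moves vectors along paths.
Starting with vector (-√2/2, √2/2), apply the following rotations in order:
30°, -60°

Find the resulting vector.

Total rotation: 30° + (-60°) = -30°. Final vector: (-0.2588, 0.9659)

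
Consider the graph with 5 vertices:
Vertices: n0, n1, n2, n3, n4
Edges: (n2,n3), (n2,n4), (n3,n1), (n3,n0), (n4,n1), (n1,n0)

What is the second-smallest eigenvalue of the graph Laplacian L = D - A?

Degrees: deg(n0) = 2, deg(n1) = 3, deg(n2) = 2, deg(n3) = 3, deg(n4) = 2.
L = D − A with rows/columns ordered (n0, n1, n2, n3, n4):
  [ 2, -1,  0, -1,  0]
  [-1,  3,  0, -1, -1]
  [ 0,  0,  2, -1, -1]
  [-1, -1, -1,  3,  0]
  [ 0, -1, -1,  0,  2]
Characteristic polynomial: det(λI − L) = λ(λ² − 5λ + 5)(λ² − 7λ + 11).
Roots: λ = 0; (λ² − 5λ + 5) = 0 ⇒ λ = (5 ± √5)/2 ≈ 1.382, 3.618; (λ² − 7λ + 11) = 0 ⇒ λ = (7 ± √5)/2 ≈ 2.382, 4.618.
(Check: the roots sum (with multiplicity) to 12, matching trace L = Σdeg = 2·6 = 12.)
Laplacian eigenvalues: [0.0, 1.382, 2.382, 3.618, 4.618]. Algebraic connectivity (smallest non-zero eigenvalue) = 1.382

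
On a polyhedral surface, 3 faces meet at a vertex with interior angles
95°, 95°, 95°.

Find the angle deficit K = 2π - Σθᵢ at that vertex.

Sum of angles = 285°. K = 360° - 285° = 75°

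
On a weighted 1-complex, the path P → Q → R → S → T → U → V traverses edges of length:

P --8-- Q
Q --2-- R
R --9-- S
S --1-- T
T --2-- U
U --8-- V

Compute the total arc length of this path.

Arc length = 8 + 2 + 9 + 1 + 2 + 8 = 30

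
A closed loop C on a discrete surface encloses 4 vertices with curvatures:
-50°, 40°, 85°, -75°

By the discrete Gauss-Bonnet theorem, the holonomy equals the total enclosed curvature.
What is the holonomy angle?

Holonomy = total enclosed curvature = (-50°) + 40° + 85° + (-75°) = 0°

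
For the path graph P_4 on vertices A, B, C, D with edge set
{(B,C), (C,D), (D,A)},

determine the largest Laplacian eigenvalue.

The path graph P_n has Laplacian eigenvalues λ_k = 2 − 2cos(kπ/n), k = 0, 1, …, n−1. Here n = 4:
k=0: 2 − 2cos(0) = 0.0; k=1: 2 − 2cos(π/4) = 0.5858; k=2: 2 − 2cos(π/2) = 2.0; k=3: 2 − 2cos(3π/4) = 3.4142.
Laplacian eigenvalues: [0.0, 0.5858, 2.0, 3.4142]. Largest eigenvalue (spectral radius) = 3.4142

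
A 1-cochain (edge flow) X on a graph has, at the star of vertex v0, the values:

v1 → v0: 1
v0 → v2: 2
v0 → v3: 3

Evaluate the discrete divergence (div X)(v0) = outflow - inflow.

Divergence = sum of outgoing flows = (-1) + 2 + 3 = 4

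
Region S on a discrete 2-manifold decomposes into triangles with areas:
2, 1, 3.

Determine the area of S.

2 + 1 + 3 = 6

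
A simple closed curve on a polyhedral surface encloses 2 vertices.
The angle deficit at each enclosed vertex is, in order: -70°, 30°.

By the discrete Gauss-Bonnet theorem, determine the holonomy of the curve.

Holonomy = total enclosed curvature = (-70°) + 30° = -40°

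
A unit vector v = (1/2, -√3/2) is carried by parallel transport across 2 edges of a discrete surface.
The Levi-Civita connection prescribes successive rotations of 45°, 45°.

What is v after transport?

Total rotation: 45° + 45° = 90°. Final vector: (0.8660, 0.5000)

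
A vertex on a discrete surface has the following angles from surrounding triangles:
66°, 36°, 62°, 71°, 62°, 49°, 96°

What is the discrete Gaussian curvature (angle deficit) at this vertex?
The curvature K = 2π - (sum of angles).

Sum of angles = 442°. K = 360° - 442° = -82° = -41π/90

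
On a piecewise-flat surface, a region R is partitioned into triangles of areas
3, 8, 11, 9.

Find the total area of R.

3 + 8 + 11 + 9 = 31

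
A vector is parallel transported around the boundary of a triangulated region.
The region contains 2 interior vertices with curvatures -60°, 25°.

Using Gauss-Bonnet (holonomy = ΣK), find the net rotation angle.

Holonomy = total enclosed curvature = (-60°) + 25° = -35°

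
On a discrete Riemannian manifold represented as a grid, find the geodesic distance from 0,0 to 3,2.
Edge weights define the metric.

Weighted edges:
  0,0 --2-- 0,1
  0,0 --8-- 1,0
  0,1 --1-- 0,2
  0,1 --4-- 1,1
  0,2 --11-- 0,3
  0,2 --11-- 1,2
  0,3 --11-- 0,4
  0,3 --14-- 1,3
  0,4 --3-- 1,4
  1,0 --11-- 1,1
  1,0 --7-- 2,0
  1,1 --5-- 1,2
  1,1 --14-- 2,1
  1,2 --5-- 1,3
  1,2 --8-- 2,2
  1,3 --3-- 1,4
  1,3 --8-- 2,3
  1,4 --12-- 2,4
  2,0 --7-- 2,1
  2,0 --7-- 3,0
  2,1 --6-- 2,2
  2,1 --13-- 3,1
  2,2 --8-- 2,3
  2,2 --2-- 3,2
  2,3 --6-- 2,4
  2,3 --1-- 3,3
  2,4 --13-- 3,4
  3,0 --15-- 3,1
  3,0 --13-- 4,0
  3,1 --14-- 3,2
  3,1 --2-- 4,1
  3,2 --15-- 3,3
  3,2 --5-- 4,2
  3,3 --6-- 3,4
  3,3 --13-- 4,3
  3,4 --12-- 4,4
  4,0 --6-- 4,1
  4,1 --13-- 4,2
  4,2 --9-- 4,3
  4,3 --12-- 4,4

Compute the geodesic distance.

Shortest path: 0,0 → 0,1 → 1,1 → 1,2 → 2,2 → 3,2, total weight = 21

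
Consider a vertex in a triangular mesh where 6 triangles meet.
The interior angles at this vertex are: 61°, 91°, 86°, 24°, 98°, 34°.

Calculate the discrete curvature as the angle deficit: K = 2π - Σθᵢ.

Sum of angles = 394°. K = 360° - 394° = -34° = -17π/90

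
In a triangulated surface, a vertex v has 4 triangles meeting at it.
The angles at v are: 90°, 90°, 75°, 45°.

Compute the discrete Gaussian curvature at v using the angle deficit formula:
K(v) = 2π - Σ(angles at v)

Sum of angles = 300°. K = 360° - 300° = 60°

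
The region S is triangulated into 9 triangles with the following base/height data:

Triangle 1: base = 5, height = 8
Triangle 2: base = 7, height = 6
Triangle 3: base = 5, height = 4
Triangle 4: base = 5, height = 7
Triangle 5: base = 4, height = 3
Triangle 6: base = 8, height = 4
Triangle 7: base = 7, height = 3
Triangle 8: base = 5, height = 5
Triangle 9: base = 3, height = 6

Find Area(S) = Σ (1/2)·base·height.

(1/2)×5×8 + (1/2)×7×6 + (1/2)×5×4 + (1/2)×5×7 + (1/2)×4×3 + (1/2)×8×4 + (1/2)×7×3 + (1/2)×5×5 + (1/2)×3×6 = 122.5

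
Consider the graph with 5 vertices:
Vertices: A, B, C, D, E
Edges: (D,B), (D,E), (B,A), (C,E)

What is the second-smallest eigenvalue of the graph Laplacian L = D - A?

Degrees: deg(A) = 1, deg(B) = 2, deg(C) = 1, deg(D) = 2, deg(E) = 2.
L = D − A with rows/columns ordered (A, B, C, D, E):
  [ 1, -1,  0,  0,  0]
  [-1,  2,  0, -1,  0]
  [ 0,  0,  1,  0, -1]
  [ 0, -1,  0,  2, -1]
  [ 0,  0, -1, -1,  2]
Characteristic polynomial: det(λI − L) = λ(λ² − 3λ + 1)(λ² − 5λ + 5).
Roots: λ = 0; (λ² − 3λ + 1) = 0 ⇒ λ = (3 ± √5)/2 ≈ 0.382, 2.618; (λ² − 5λ + 5) = 0 ⇒ λ = (5 ± √5)/2 ≈ 1.382, 3.618.
(Check: the roots sum (with multiplicity) to 8, matching trace L = Σdeg = 2·4 = 8.)
Laplacian eigenvalues: [0.0, 0.382, 1.382, 2.618, 3.618]. Algebraic connectivity (smallest non-zero eigenvalue) = 0.382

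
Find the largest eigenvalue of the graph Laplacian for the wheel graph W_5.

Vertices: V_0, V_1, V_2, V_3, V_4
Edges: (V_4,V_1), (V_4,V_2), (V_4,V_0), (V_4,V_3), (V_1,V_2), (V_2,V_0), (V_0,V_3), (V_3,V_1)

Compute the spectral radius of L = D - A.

The wheel W_5 is the join K_1 ∨ C_4 (a hub joined to every vertex of a cycle of length 4). For a join G ∨ H (G on p vertices, H on q vertices) the Laplacian spectrum is 0, p+q, the eigenvalues of L(G) other than one 0 each shifted by +q, and the eigenvalues of L(H) other than one 0 each shifted by +p. With G = K_1 (p = 1, nothing left after dropping its 0) and H = C_4 (q = 4, eigenvalues 2 − 2cos(2πk/4), k = 0, …, 3; drop k = 0), the spectrum of W_5 is 0, 5, and 1 + (2 − 2cos(2πk/4)) = 3 − 2cos(2πk/4) for k = 1, …, 3:
k=1: 3 − 2cos(π/2) = 3.0; k=2: 3 − 2cos(π) = 5.0; k=3: 3 − 2cos(3π/2) = 3.0.
Laplacian eigenvalues: [0.0, 3.0, 3.0, 5.0, 5.0]. Largest eigenvalue (spectral radius) = 5.0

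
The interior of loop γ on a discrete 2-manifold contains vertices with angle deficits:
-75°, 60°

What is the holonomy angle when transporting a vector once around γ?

Holonomy = total enclosed curvature = (-75°) + 60° = -15°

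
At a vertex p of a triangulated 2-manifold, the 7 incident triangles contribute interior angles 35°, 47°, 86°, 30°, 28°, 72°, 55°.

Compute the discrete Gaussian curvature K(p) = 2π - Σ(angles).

Sum of angles = 353°. K = 360° - 353° = 7° = 7π/180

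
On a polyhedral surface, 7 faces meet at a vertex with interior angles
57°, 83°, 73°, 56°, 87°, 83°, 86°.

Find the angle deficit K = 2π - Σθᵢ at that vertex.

Sum of angles = 525°. K = 360° - 525° = -165° = -11π/12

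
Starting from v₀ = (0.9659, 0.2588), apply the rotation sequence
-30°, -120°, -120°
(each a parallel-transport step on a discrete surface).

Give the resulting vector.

Total rotation: (-30°) + (-120°) + (-120°) = -270° ≡ 90° (mod 360°). Final vector: (-0.2588, 0.9659)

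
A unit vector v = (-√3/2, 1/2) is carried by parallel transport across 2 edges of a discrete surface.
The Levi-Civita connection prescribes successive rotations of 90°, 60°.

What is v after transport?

Total rotation: 90° + 60° = 150°. Final vector: (0.5000, -0.8660)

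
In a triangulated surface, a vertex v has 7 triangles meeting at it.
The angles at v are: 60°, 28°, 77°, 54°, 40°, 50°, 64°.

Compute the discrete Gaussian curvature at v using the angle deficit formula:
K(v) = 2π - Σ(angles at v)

Sum of angles = 373°. K = 360° - 373° = -13° = -13π/180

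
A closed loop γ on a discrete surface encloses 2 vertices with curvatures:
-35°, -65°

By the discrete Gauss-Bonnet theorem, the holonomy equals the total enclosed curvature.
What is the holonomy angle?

Holonomy = total enclosed curvature = (-35°) + (-65°) = -100°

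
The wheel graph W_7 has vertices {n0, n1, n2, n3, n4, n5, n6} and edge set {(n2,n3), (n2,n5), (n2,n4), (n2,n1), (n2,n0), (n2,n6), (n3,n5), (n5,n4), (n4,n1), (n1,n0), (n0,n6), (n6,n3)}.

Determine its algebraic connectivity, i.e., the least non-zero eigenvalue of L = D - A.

The wheel W_7 is the join K_1 ∨ C_6 (a hub joined to every vertex of a cycle of length 6). For a join G ∨ H (G on p vertices, H on q vertices) the Laplacian spectrum is 0, p+q, the eigenvalues of L(G) other than one 0 each shifted by +q, and the eigenvalues of L(H) other than one 0 each shifted by +p. With G = K_1 (p = 1, nothing left after dropping its 0) and H = C_6 (q = 6, eigenvalues 2 − 2cos(2πk/6), k = 0, …, 5; drop k = 0), the spectrum of W_7 is 0, 7, and 1 + (2 − 2cos(2πk/6)) = 3 − 2cos(2πk/6) for k = 1, …, 5:
k=1: 3 − 2cos(π/3) = 2.0; k=2: 3 − 2cos(2π/3) = 4.0; k=3: 3 − 2cos(π) = 5.0; k=4: 3 − 2cos(4π/3) = 4.0; k=5: 3 − 2cos(5π/3) = 2.0.
Laplacian eigenvalues: [0.0, 2.0, 2.0, 4.0, 4.0, 5.0, 7.0]. Algebraic connectivity (smallest non-zero eigenvalue) = 2.0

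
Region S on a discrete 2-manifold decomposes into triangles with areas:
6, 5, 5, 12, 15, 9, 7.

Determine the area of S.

6 + 5 + 5 + 12 + 15 + 9 + 7 = 59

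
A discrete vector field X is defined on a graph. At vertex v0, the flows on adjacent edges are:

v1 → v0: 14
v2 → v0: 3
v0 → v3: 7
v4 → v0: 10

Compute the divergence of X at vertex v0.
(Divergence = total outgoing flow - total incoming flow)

Divergence = sum of outgoing flows = (-14) + (-3) + 7 + (-10) = -20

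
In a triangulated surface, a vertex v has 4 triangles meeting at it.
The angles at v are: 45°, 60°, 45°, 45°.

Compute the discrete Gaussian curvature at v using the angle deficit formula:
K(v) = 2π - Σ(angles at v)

Sum of angles = 195°. K = 360° - 195° = 165°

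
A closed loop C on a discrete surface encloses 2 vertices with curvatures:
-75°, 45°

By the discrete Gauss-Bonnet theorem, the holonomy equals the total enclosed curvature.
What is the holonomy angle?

Holonomy = total enclosed curvature = (-75°) + 45° = -30°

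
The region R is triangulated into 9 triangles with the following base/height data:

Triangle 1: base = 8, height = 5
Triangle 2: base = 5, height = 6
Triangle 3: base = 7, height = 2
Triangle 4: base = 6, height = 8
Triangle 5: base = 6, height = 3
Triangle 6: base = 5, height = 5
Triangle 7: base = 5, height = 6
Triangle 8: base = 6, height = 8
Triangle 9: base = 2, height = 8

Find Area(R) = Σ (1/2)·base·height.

(1/2)×8×5 + (1/2)×5×6 + (1/2)×7×2 + (1/2)×6×8 + (1/2)×6×3 + (1/2)×5×5 + (1/2)×5×6 + (1/2)×6×8 + (1/2)×2×8 = 134.5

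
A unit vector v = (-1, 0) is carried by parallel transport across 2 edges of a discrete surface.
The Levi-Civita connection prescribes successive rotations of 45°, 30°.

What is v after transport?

Total rotation: 45° + 30° = 75°. Final vector: (-0.2588, -0.9659)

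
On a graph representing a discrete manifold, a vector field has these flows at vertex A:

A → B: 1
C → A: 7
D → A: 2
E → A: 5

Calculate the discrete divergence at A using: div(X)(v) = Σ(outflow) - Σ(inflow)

Divergence = sum of outgoing flows = 1 + (-7) + (-2) + (-5) = -13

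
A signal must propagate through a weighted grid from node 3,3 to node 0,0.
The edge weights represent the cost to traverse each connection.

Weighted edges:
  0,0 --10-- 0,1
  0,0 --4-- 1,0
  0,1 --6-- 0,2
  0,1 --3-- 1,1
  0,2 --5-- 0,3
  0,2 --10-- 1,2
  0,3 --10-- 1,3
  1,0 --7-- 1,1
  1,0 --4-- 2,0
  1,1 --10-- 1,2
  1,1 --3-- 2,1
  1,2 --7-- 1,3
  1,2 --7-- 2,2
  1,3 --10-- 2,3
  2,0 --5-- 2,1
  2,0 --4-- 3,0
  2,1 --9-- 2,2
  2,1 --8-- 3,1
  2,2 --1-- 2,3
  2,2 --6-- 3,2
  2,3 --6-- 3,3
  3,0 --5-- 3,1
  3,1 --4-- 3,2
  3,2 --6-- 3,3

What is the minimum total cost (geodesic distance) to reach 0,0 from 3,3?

Shortest path: 3,3 → 3,2 → 3,1 → 3,0 → 2,0 → 1,0 → 0,0, total weight = 27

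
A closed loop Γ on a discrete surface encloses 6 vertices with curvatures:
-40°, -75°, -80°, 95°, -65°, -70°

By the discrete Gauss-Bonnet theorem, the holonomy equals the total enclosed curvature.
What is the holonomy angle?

Holonomy = total enclosed curvature = (-40°) + (-75°) + (-80°) + 95° + (-65°) + (-70°) = -235°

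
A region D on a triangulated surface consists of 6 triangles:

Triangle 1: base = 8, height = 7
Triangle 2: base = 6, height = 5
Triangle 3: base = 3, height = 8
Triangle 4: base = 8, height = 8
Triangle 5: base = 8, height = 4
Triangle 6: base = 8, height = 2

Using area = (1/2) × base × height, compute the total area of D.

(1/2)×8×7 + (1/2)×6×5 + (1/2)×3×8 + (1/2)×8×8 + (1/2)×8×4 + (1/2)×8×2 = 111.0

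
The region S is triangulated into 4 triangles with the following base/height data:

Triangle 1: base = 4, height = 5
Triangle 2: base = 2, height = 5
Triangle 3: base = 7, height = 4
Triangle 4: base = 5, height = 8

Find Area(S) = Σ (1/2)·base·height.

(1/2)×4×5 + (1/2)×2×5 + (1/2)×7×4 + (1/2)×5×8 = 49.0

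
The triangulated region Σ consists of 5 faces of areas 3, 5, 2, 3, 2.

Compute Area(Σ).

3 + 5 + 2 + 3 + 2 = 15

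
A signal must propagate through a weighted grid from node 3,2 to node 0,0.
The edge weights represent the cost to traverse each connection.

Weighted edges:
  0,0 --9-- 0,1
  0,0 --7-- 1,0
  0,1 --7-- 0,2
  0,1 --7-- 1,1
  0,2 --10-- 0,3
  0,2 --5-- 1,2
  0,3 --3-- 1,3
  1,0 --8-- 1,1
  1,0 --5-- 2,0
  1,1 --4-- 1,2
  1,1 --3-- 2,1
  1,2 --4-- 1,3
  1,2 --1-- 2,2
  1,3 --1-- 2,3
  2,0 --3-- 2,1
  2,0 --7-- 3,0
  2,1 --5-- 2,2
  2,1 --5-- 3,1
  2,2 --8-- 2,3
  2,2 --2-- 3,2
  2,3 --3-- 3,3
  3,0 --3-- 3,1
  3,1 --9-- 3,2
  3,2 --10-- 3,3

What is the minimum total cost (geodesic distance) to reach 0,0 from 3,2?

Shortest path: 3,2 → 2,2 → 1,2 → 1,1 → 1,0 → 0,0, total weight = 22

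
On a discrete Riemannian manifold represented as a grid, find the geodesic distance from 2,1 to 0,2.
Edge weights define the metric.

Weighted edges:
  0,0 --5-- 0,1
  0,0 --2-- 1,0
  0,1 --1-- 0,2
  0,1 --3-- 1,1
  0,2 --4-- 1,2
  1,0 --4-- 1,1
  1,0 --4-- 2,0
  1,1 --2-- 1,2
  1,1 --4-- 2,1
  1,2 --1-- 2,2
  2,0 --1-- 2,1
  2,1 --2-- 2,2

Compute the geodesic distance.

Shortest path: 2,1 → 2,2 → 1,2 → 0,2, total weight = 7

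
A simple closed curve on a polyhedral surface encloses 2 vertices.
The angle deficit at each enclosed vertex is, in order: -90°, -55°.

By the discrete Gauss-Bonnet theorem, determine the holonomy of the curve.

Holonomy = total enclosed curvature = (-90°) + (-55°) = -145°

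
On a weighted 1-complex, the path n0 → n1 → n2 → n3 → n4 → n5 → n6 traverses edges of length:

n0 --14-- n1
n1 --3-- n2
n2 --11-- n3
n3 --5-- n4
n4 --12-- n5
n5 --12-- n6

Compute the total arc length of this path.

Arc length = 14 + 3 + 11 + 5 + 12 + 12 = 57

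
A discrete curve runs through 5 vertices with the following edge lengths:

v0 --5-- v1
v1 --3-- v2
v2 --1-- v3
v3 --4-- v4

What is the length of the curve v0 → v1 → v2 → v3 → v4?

Arc length = 5 + 3 + 1 + 4 = 13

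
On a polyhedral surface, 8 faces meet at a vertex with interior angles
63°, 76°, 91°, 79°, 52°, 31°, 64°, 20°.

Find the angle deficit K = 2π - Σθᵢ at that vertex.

Sum of angles = 476°. K = 360° - 476° = -116° = -29π/45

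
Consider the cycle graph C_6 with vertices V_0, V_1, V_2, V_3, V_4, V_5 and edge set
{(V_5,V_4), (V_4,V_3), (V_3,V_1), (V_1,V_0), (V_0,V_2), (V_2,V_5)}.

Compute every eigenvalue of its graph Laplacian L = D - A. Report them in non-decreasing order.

The cycle graph C_n has Laplacian eigenvalues λ_k = 2 − 2cos(2πk/n), k = 0, 1, …, n−1. Here n = 6:
k=0: 2 − 2cos(0) = 0.0; k=1: 2 − 2cos(π/3) = 1.0; k=2: 2 − 2cos(2π/3) = 3.0; k=3: 2 − 2cos(π) = 4.0; k=4: 2 − 2cos(4π/3) = 3.0; k=5: 2 − 2cos(5π/3) = 1.0.
Laplacian eigenvalues (increasing order): [0.0, 1.0, 1.0, 3.0, 3.0, 4.0]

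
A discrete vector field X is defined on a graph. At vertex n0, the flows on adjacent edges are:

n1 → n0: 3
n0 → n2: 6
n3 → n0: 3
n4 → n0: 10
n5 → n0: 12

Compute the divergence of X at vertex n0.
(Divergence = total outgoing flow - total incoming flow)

Divergence = sum of outgoing flows = (-3) + 6 + (-3) + (-10) + (-12) = -22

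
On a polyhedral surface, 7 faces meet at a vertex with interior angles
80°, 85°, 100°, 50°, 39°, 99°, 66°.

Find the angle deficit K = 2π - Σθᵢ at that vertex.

Sum of angles = 519°. K = 360° - 519° = -159° = -53π/60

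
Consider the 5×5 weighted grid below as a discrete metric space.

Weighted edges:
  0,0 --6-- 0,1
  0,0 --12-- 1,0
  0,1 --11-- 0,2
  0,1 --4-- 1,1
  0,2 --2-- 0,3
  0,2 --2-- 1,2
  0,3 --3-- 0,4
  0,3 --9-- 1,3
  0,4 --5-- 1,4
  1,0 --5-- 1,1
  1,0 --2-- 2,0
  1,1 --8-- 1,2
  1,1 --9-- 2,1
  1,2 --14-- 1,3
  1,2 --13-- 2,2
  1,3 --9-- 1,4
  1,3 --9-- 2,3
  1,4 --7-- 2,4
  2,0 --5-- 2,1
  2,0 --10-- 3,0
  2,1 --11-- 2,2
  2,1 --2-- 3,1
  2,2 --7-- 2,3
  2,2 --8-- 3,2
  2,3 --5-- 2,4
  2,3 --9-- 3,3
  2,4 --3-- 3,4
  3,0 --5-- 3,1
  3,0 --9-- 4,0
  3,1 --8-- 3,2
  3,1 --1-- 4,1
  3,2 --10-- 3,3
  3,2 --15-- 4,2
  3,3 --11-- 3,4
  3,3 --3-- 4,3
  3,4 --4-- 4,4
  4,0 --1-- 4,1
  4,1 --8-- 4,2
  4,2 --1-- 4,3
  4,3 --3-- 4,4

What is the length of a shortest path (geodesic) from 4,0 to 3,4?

Shortest path: 4,0 → 4,1 → 4,2 → 4,3 → 4,4 → 3,4, total weight = 17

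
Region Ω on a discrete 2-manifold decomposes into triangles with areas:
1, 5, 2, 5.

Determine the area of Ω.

1 + 5 + 2 + 5 = 13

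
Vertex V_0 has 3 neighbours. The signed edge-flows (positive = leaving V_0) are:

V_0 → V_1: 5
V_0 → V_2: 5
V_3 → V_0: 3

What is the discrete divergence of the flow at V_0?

Divergence = sum of outgoing flows = 5 + 5 + (-3) = 7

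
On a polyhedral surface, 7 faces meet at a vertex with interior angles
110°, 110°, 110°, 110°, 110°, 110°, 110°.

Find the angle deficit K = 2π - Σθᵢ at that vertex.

Sum of angles = 770°. K = 360° - 770° = -410°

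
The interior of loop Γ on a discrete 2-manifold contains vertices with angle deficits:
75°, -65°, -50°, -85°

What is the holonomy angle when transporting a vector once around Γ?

Holonomy = total enclosed curvature = 75° + (-65°) + (-50°) + (-85°) = -125°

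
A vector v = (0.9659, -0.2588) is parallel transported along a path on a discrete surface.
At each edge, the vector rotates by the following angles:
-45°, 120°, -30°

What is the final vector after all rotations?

Total rotation: (-45°) + 120° + (-30°) = 45°. Final vector: (0.8660, 0.5000)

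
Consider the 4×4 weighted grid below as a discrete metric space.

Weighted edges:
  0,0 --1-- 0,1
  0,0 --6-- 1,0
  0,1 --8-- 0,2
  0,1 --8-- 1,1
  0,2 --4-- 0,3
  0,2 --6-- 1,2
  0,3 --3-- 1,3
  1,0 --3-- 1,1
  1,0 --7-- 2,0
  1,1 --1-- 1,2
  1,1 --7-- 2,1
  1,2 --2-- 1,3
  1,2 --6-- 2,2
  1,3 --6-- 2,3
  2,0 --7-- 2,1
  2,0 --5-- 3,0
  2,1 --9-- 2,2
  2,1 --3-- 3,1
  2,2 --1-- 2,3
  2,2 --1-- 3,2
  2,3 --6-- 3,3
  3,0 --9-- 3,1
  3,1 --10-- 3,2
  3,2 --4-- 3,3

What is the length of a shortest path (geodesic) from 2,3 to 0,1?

Shortest path: 2,3 → 2,2 → 1,2 → 1,1 → 0,1, total weight = 16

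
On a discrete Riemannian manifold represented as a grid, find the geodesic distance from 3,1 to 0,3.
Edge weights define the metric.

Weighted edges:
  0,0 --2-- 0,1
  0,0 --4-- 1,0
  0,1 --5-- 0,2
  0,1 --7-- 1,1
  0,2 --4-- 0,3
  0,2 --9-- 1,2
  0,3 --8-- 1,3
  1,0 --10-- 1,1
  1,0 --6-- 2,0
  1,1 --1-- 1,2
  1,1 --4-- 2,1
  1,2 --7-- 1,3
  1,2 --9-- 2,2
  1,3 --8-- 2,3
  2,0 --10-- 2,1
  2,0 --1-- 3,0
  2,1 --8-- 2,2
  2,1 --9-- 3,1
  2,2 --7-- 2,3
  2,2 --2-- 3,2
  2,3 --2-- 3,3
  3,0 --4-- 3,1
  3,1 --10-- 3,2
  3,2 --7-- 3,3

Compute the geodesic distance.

Shortest path: 3,1 → 3,0 → 2,0 → 1,0 → 0,0 → 0,1 → 0,2 → 0,3, total weight = 26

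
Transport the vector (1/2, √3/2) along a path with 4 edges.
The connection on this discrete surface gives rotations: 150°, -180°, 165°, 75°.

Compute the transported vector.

Total rotation: 150° + (-180°) + 165° + 75° = 210° ≡ -150° (mod 360°). Final vector: (0, -1)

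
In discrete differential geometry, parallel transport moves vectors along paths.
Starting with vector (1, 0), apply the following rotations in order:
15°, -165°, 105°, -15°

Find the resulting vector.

Total rotation: 15° + (-165°) + 105° + (-15°) = -60°. Final vector: (0.5000, -0.8660)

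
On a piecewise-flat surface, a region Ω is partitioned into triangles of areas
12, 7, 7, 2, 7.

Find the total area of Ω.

12 + 7 + 7 + 2 + 7 = 35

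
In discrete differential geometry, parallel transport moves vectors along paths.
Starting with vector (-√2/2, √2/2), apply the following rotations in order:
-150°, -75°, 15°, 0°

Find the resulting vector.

Total rotation: (-150°) + (-75°) + 15° + 0° = -210° ≡ 150° (mod 360°). Final vector: (0.2588, -0.9659)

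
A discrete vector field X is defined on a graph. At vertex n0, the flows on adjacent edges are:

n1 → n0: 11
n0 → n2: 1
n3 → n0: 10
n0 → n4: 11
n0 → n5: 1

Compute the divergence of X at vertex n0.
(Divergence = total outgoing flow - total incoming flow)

Divergence = sum of outgoing flows = (-11) + 1 + (-10) + 11 + 1 = -8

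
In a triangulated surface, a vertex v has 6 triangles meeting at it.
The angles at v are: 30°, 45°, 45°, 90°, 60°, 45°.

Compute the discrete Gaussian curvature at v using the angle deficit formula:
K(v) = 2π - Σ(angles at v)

Sum of angles = 315°. K = 360° - 315° = 45° = π/4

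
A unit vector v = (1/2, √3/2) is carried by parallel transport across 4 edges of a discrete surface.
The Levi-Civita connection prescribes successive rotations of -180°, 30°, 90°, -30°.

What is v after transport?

Total rotation: (-180°) + 30° + 90° + (-30°) = -90°. Final vector: (0.8660, -0.5000)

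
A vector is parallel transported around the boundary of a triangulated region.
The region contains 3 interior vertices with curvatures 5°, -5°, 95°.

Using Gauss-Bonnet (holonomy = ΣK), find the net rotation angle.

Holonomy = total enclosed curvature = 5° + (-5°) + 95° = 95°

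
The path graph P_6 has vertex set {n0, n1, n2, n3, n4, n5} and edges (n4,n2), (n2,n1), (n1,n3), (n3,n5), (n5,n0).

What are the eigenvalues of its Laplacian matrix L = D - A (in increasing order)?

The path graph P_n has Laplacian eigenvalues λ_k = 2 − 2cos(kπ/n), k = 0, 1, …, n−1. Here n = 6:
k=0: 2 − 2cos(0) = 0.0; k=1: 2 − 2cos(π/6) = 0.2679; k=2: 2 − 2cos(π/3) = 1.0; k=3: 2 − 2cos(π/2) = 2.0; k=4: 2 − 2cos(2π/3) = 3.0; k=5: 2 − 2cos(5π/6) = 3.7321.
Laplacian eigenvalues (increasing order): [0.0, 0.2679, 1.0, 2.0, 3.0, 3.7321]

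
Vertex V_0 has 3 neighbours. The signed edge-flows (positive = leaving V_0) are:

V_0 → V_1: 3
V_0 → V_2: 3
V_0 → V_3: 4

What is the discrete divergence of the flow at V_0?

Divergence = sum of outgoing flows = 3 + 3 + 4 = 10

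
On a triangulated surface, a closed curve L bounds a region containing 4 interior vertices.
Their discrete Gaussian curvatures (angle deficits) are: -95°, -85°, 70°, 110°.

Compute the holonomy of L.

Holonomy = total enclosed curvature = (-95°) + (-85°) + 70° + 110° = 0°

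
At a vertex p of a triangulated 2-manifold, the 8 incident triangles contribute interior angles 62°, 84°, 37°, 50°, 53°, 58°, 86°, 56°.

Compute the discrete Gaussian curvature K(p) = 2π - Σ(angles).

Sum of angles = 486°. K = 360° - 486° = -126° = -7π/10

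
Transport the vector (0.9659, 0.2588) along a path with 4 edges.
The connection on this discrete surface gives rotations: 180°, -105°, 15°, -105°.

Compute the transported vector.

Total rotation: 180° + (-105°) + 15° + (-105°) = -15°. Final vector: (1, 0)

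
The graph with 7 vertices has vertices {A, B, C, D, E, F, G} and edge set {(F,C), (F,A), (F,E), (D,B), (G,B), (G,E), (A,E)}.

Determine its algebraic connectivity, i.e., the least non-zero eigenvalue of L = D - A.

Degrees: deg(A) = 2, deg(B) = 2, deg(C) = 1, deg(D) = 1, deg(E) = 3, deg(F) = 3, deg(G) = 2.
L = D − A with rows/columns ordered (A, B, C, D, E, F, G):
  [ 2,  0,  0,  0, -1, -1,  0]
  [ 0,  2,  0, -1,  0,  0, -1]
  [ 0,  0,  1,  0,  0, -1,  0]
  [ 0, -1,  0,  1,  0,  0,  0]
  [-1,  0,  0,  0,  3, -1, -1]
  [-1,  0, -1,  0, -1,  3,  0]
  [ 0, -1,  0,  0, -1,  0,  2]
Characteristic polynomial: det(λI − L) = λ(λ² − 4λ + 1)(λ − 1)(λ² − 6λ + 7)(λ − 3).
Roots: λ = 0; (λ² − 4λ + 1) = 0 ⇒ λ = 2 ± √3 ≈ 0.2679, 3.7321; (λ − 1) = 0 ⇒ λ = 1; (λ² − 6λ + 7) = 0 ⇒ λ = 3 ± √2 ≈ 1.5858, 4.4142; (λ − 3) = 0 ⇒ λ = 3.
(Check: the roots sum (with multiplicity) to 14, matching trace L = Σdeg = 2·7 = 14.)
Laplacian eigenvalues: [0.0, 0.2679, 1.0, 1.5858, 3.0, 3.7321, 4.4142]. Algebraic connectivity (smallest non-zero eigenvalue) = 0.2679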